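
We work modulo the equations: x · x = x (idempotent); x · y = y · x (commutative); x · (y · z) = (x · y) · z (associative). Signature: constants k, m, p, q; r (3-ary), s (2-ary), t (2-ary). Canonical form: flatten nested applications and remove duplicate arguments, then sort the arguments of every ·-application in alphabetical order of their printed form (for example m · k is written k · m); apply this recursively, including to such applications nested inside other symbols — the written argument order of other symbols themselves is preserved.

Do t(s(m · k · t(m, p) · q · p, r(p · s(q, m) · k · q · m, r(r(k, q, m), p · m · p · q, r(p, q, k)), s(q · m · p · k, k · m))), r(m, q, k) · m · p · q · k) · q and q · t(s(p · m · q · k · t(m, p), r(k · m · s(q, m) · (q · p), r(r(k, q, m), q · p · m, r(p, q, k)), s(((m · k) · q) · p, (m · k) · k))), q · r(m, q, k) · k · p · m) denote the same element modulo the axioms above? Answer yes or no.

Answer: yes — both canonical forms are q · t(s(k · m · p · q · t(m, p), r(k · m · p · q · s(q, m), r(r(k, q, m), m · p · q, r(p, q, k)), s(k · m · p · q, k · m))), k · m · p · q · r(m, q, k))

Derivation:
Left:  t(s(m · k · t(m, p) · q · p, r(p · s(q, m) · k · q · m, r(r(k, q, m), p · m · p · q, r(p, q, k)), s(q · m · p · k, k · m))), r(m, q, k) · m · p · q · k) · q
  Inside:  t(s(m · k · t(m, p) · q · p, r(p · s(q, m) · k · q · m, r(r(k, q, m), p · m · p · q, r(p, q, k)), s(q · m · p · k, k · m))), r(m, q, k) · m · p · q · k)  →  t(s(k · m · p · q · t(m, p), r(k · m · p · q · s(q, m), r(r(k, q, m), m · p · q, r(p, q, k)), s(k · m · p · q, k · m))), k · m · p · q · r(m, q, k))
  Order the arguments:  q · t(s(k · m · p · q · t(m, p), r(k · m · p · q · s(q, m), r(r(k, q, m), m · p · q, r(p, q, k)), s(k · m · p · q, k · m))), k · m · p · q · r(m, q, k))
Right:  q · t(s(p · m · q · k · t(m, p), r(k · m · s(q, m) · (q · p), r(r(k, q, m), q · p · m, r(p, q, k)), s(((m · k) · q) · p, (m · k) · k))), q · r(m, q, k) · k · p · m)
  Simplify inside:  t(s(p · m · q · k · t(m, p), r(k · m · s(q, m) · (q · p), r(r(k, q, m), q · p · m, r(p, q, k)), s(((m · k) · q) · p, (m · k) · k))), q · r(m, q, k) · k · p · m)  →  t(s(k · m · p · q · t(m, p), r(k · m · p · q · s(q, m), r(r(k, q, m), m · p · q, r(p, q, k)), s(k · m · p · q, k · m))), k · m · p · q · r(m, q, k))
  Order the arguments:  q · t(s(k · m · p · q · t(m, p), r(k · m · p · q · s(q, m), r(r(k, q, m), m · p · q, r(p, q, k)), s(k · m · p · q, k · m))), k · m · p · q · r(m, q, k))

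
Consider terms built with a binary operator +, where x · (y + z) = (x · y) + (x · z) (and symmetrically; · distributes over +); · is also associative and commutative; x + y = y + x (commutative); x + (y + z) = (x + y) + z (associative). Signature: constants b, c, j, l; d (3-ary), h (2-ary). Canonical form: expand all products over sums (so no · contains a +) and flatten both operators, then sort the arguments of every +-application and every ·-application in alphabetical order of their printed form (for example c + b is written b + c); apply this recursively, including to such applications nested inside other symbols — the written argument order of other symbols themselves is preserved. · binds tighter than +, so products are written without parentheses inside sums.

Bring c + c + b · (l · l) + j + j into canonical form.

Answer: b · l · l + c + c + j + j

Derivation:
Merge nested applications:  c + c + b · l · l + j + j
Order the arguments:  b · l · l + c + c + j + j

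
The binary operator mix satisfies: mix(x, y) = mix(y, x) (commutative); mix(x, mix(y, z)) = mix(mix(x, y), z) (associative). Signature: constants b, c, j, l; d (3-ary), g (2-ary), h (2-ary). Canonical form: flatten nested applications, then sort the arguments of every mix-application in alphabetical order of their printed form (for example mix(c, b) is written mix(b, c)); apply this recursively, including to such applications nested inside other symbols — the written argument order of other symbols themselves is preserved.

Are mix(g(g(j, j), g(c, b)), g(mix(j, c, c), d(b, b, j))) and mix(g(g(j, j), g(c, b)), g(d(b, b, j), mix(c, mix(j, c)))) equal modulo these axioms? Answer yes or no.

Answer: no — mix(g(g(j, j), g(c, b)), g(mix(c, c, j), d(b, b, j))) vs mix(g(d(b, b, j), mix(c, c, j)), g(g(j, j), g(c, b)))

Derivation:
Left:  mix(g(g(j, j), g(c, b)), g(mix(j, c, c), d(b, b, j)))
  Simplify inside:  g(mix(j, c, c), d(b, b, j))  →  g(mix(c, c, j), d(b, b, j))
  Order the arguments:  mix(g(g(j, j), g(c, b)), g(mix(c, c, j), d(b, b, j)))
Right:  mix(g(g(j, j), g(c, b)), g(d(b, b, j), mix(c, mix(j, c))))
  Canonicalize subterm:  g(d(b, b, j), mix(c, mix(j, c)))  →  g(d(b, b, j), mix(c, c, j))
  Order the arguments:  mix(g(d(b, b, j), mix(c, c, j)), g(g(j, j), g(c, b)))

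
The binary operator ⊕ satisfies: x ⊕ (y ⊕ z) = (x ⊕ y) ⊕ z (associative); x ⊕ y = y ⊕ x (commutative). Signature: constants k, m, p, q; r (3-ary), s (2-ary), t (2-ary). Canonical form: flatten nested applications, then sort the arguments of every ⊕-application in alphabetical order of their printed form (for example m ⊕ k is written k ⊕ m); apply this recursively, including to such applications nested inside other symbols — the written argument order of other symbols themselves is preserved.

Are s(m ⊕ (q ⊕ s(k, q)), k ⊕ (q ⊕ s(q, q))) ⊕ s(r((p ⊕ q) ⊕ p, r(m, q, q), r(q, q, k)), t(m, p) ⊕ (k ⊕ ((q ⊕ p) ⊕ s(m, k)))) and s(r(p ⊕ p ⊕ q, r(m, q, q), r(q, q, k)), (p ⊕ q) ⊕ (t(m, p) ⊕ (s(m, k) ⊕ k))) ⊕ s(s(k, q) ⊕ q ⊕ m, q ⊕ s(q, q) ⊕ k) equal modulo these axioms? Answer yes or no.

Answer: yes — both canonical forms are s(m ⊕ q ⊕ s(k, q), k ⊕ q ⊕ s(q, q)) ⊕ s(r(p ⊕ p ⊕ q, r(m, q, q), r(q, q, k)), k ⊕ p ⊕ q ⊕ s(m, k) ⊕ t(m, p))

Derivation:
Left:  s(m ⊕ (q ⊕ s(k, q)), k ⊕ (q ⊕ s(q, q))) ⊕ s(r((p ⊕ q) ⊕ p, r(m, q, q), r(q, q, k)), t(m, p) ⊕ (k ⊕ ((q ⊕ p) ⊕ s(m, k))))
  Canonicalize subterm:  s(m ⊕ (q ⊕ s(k, q)), k ⊕ (q ⊕ s(q, q)))  →  s(m ⊕ q ⊕ s(k, q), k ⊕ q ⊕ s(q, q))
  Inside:  s(r((p ⊕ q) ⊕ p, r(m, q, q), r(q, q, k)), t(m, p) ⊕ (k ⊕ ((q ⊕ p) ⊕ s(m, k))))  →  s(r(p ⊕ p ⊕ q, r(m, q, q), r(q, q, k)), k ⊕ p ⊕ q ⊕ s(m, k) ⊕ t(m, p))
  Sort:  s(m ⊕ q ⊕ s(k, q), k ⊕ q ⊕ s(q, q)) ⊕ s(r(p ⊕ p ⊕ q, r(m, q, q), r(q, q, k)), k ⊕ p ⊕ q ⊕ s(m, k) ⊕ t(m, p))
Right:  s(r(p ⊕ p ⊕ q, r(m, q, q), r(q, q, k)), (p ⊕ q) ⊕ (t(m, p) ⊕ (s(m, k) ⊕ k))) ⊕ s(s(k, q) ⊕ q ⊕ m, q ⊕ s(q, q) ⊕ k)
  Inside:  s(r(p ⊕ p ⊕ q, r(m, q, q), r(q, q, k)), (p ⊕ q) ⊕ (t(m, p) ⊕ (s(m, k) ⊕ k)))  →  s(r(p ⊕ p ⊕ q, r(m, q, q), r(q, q, k)), k ⊕ p ⊕ q ⊕ s(m, k) ⊕ t(m, p))
  Canonicalize subterm:  s(s(k, q) ⊕ q ⊕ m, q ⊕ s(q, q) ⊕ k)  →  s(m ⊕ q ⊕ s(k, q), k ⊕ q ⊕ s(q, q))
  Order the arguments:  s(m ⊕ q ⊕ s(k, q), k ⊕ q ⊕ s(q, q)) ⊕ s(r(p ⊕ p ⊕ q, r(m, q, q), r(q, q, k)), k ⊕ p ⊕ q ⊕ s(m, k) ⊕ t(m, p))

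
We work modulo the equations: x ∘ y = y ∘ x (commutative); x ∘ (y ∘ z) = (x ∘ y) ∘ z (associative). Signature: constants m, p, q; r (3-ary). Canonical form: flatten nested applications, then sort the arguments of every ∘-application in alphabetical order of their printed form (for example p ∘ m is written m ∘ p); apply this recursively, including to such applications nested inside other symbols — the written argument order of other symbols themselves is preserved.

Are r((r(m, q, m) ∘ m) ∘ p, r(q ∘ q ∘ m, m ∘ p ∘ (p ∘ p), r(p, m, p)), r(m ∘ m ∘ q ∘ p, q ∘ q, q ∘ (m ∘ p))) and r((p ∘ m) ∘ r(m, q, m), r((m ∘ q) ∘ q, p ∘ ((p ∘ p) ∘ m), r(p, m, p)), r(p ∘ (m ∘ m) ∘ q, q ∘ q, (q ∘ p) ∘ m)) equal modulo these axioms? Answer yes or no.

Answer: yes — both canonical forms are r(m ∘ p ∘ r(m, q, m), r(m ∘ q ∘ q, m ∘ p ∘ p ∘ p, r(p, m, p)), r(m ∘ m ∘ p ∘ q, q ∘ q, m ∘ p ∘ q))

Derivation:
Left:  r((r(m, q, m) ∘ m) ∘ p, r(q ∘ q ∘ m, m ∘ p ∘ (p ∘ p), r(p, m, p)), r(m ∘ m ∘ q ∘ p, q ∘ q, q ∘ (m ∘ p)))
  Focus inside:  (r(m, q, m) ∘ m) ∘ p
  Flatten:  r(m, q, m) ∘ m ∘ p
  Sort arguments:  m ∘ p ∘ r(m, q, m)
  Reassemble:  r(m ∘ p ∘ r(m, q, m), r(m ∘ q ∘ q, m ∘ p ∘ p ∘ p, r(p, m, p)), r(m ∘ m ∘ p ∘ q, q ∘ q, m ∘ p ∘ q))
Right:  r((p ∘ m) ∘ r(m, q, m), r((m ∘ q) ∘ q, p ∘ ((p ∘ p) ∘ m), r(p, m, p)), r(p ∘ (m ∘ m) ∘ q, q ∘ q, (q ∘ p) ∘ m))
  Descend into:  (p ∘ m) ∘ r(m, q, m)
  Un-nest:  p ∘ m ∘ r(m, q, m)
  Order the arguments:  m ∘ p ∘ r(m, q, m)
  Rebuild:  r(m ∘ p ∘ r(m, q, m), r(m ∘ q ∘ q, m ∘ p ∘ p ∘ p, r(p, m, p)), r(m ∘ m ∘ p ∘ q, q ∘ q, m ∘ p ∘ q))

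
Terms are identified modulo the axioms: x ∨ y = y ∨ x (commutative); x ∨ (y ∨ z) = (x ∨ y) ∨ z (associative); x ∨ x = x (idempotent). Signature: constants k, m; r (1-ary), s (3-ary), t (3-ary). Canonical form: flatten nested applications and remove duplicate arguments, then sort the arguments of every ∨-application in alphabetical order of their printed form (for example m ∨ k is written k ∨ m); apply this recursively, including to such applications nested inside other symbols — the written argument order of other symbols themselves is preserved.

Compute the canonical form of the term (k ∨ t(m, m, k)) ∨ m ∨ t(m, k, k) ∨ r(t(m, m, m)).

Un-nest:  k ∨ t(m, m, k) ∨ m ∨ t(m, k, k) ∨ r(t(m, m, m))
Order the arguments:  k ∨ m ∨ r(t(m, m, m)) ∨ t(m, k, k) ∨ t(m, m, k)

Answer: k ∨ m ∨ r(t(m, m, m)) ∨ t(m, k, k) ∨ t(m, m, k)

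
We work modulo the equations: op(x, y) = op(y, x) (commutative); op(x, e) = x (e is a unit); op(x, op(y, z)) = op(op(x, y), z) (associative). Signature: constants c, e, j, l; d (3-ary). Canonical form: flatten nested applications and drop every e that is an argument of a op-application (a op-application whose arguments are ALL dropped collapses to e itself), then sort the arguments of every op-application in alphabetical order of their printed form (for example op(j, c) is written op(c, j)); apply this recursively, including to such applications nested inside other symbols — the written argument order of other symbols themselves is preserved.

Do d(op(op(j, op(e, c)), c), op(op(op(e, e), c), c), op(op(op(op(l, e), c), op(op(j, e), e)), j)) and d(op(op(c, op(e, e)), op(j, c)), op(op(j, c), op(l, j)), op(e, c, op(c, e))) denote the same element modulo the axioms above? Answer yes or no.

Left:  d(op(op(j, op(e, c)), c), op(op(op(e, e), c), c), op(op(op(op(l, e), c), op(op(j, e), e)), j))
  Work inside:  op(op(op(op(l, e), c), op(op(j, e), e)), j)
  Un-nest:  op(l, e, c, j, e, e, j)
  Drop the unit:  drop e (×3)
  Sort:  op(c, j, j, l)
  Reassemble:  d(op(c, c, j), op(c, c), op(c, j, j, l))
Right:  d(op(op(c, op(e, e)), op(j, c)), op(op(j, c), op(l, j)), op(e, c, op(c, e)))
  Descend into:  op(op(c, op(e, e)), op(j, c))
  Merge nested applications:  op(c, e, e, j, c)
  Unit:  drop e (×2)
  Order the arguments:  op(c, c, j)
  Put back:  d(op(c, c, j), op(c, j, j, l), op(c, c))

Answer: no — d(op(c, c, j), op(c, c), op(c, j, j, l)) vs d(op(c, c, j), op(c, j, j, l), op(c, c))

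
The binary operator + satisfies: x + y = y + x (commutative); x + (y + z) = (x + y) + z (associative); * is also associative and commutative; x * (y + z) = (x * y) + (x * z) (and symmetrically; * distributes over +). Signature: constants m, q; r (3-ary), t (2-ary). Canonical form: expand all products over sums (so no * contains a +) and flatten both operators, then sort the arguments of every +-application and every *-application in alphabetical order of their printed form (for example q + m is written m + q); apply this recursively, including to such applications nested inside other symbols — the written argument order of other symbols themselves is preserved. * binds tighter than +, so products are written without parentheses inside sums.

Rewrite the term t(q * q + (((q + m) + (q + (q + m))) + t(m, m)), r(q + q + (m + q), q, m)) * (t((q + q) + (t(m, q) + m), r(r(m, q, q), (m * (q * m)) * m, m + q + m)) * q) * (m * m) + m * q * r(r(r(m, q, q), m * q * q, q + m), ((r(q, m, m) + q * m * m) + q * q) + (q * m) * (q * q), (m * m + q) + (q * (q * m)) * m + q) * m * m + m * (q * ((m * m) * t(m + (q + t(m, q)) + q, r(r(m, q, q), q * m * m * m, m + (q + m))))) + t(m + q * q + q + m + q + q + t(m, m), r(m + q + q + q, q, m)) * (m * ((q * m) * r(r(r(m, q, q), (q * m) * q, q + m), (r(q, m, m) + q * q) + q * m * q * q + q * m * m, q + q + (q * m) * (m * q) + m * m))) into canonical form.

Merge nested applications:  m * m * q * t(m + m + q + q + q + q * q + t(m, m), r(m + q + q + q, q, m)) * t(m + q + q + t(m, q), r(r(m, q, q), m * m * m * q, m + m + q)) + m * m * m * q * r(r(r(m, q, q), m * q * q, m + q), m * m * q + m * q * q * q + q * q + r(q, m, m), m * m + m * m * q * q + q + q) + m * m * m * q * t(m + q + q + t(m, q), r(r(m, q, q), m * m * m * q, m + m + q)) + m * m * q * r(r(r(m, q, q), m * q * q, m + q), m * m * q + m * q * q * q + q * q + r(q, m, m), m * m + m * m * q * q + q + q) * t(m + m + q + q + q + q * q + t(m, m), r(m + q + q + q, q, m))
Sort arguments:  m * m * m * q * r(r(r(m, q, q), m * q * q, m + q), m * m * q + m * q * q * q + q * q + r(q, m, m), m * m + m * m * q * q + q + q) + m * m * m * q * t(m + q + q + t(m, q), r(r(m, q, q), m * m * m * q, m + m + q)) + m * m * q * r(r(r(m, q, q), m * q * q, m + q), m * m * q + m * q * q * q + q * q + r(q, m, m), m * m + m * m * q * q + q + q) * t(m + m + q + q + q + q * q + t(m, m), r(m + q + q + q, q, m)) + m * m * q * t(m + m + q + q + q + q * q + t(m, m), r(m + q + q + q, q, m)) * t(m + q + q + t(m, q), r(r(m, q, q), m * m * m * q, m + m + q))

Answer: m * m * m * q * r(r(r(m, q, q), m * q * q, m + q), m * m * q + m * q * q * q + q * q + r(q, m, m), m * m + m * m * q * q + q + q) + m * m * m * q * t(m + q + q + t(m, q), r(r(m, q, q), m * m * m * q, m + m + q)) + m * m * q * r(r(r(m, q, q), m * q * q, m + q), m * m * q + m * q * q * q + q * q + r(q, m, m), m * m + m * m * q * q + q + q) * t(m + m + q + q + q + q * q + t(m, m), r(m + q + q + q, q, m)) + m * m * q * t(m + m + q + q + q + q * q + t(m, m), r(m + q + q + q, q, m)) * t(m + q + q + t(m, q), r(r(m, q, q), m * m * m * q, m + m + q))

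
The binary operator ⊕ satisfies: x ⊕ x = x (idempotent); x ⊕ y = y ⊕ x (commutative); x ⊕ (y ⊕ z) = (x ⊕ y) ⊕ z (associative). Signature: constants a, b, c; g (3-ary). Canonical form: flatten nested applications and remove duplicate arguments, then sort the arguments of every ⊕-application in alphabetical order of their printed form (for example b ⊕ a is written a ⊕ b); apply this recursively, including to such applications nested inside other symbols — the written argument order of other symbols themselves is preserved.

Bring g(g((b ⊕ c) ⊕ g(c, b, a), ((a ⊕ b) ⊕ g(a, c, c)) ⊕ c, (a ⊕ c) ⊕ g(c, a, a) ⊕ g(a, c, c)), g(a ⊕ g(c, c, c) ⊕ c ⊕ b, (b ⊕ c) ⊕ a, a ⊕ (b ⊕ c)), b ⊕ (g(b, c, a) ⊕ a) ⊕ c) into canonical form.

Work inside:  (a ⊕ c) ⊕ g(c, a, a) ⊕ g(a, c, c)
Flatten:  a ⊕ c ⊕ g(c, a, a) ⊕ g(a, c, c)
Sort arguments:  a ⊕ c ⊕ g(a, c, c) ⊕ g(c, a, a)
Put back:  g(g(b ⊕ c ⊕ g(c, b, a), a ⊕ b ⊕ c ⊕ g(a, c, c), a ⊕ c ⊕ g(a, c, c) ⊕ g(c, a, a)), g(a ⊕ b ⊕ c ⊕ g(c, c, c), a ⊕ b ⊕ c, a ⊕ b ⊕ c), a ⊕ b ⊕ c ⊕ g(b, c, a))

Answer: g(g(b ⊕ c ⊕ g(c, b, a), a ⊕ b ⊕ c ⊕ g(a, c, c), a ⊕ c ⊕ g(a, c, c) ⊕ g(c, a, a)), g(a ⊕ b ⊕ c ⊕ g(c, c, c), a ⊕ b ⊕ c, a ⊕ b ⊕ c), a ⊕ b ⊕ c ⊕ g(b, c, a))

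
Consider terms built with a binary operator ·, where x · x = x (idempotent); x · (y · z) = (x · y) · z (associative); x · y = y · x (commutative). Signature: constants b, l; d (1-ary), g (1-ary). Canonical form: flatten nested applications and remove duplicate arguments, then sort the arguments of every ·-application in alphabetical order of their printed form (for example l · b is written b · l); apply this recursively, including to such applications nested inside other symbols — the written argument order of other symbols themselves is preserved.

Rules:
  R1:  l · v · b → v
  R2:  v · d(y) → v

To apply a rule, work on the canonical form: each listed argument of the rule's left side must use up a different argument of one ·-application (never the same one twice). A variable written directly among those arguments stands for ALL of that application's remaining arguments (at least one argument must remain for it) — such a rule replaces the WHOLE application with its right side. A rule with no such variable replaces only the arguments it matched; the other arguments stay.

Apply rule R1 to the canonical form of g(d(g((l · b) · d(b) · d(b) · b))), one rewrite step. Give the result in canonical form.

Answer: g(d(g(d(b))))

Derivation:
Canonical form:  g(d(g(b · d(b) · l)))
Apply R1:  consuming b, l;  v := d(b)
Every leftover argument binds to the variable; the entire application is replaced.
New term:  g(d(g(d(b))))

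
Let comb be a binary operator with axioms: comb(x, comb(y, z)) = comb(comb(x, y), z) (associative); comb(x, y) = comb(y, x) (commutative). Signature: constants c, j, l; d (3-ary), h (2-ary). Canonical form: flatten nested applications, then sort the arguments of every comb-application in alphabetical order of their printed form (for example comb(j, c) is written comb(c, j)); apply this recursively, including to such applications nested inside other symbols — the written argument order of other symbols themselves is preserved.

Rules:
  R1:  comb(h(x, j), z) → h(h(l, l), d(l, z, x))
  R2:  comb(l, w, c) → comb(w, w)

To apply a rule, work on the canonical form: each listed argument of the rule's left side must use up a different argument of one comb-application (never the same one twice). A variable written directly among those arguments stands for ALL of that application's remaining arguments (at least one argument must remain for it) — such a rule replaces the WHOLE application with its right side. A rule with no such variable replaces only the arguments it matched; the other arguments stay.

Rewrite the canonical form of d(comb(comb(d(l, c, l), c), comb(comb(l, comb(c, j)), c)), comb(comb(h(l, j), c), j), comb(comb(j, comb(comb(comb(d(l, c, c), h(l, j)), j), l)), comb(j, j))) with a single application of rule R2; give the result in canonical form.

Canonical form:  d(comb(c, c, c, d(l, c, l), j, l), comb(c, h(l, j), j), comb(d(l, c, c), h(l, j), j, j, j, j, l))
Apply R2:  consuming c, l;  w := comb(c, c, d(l, c, l), j)
The extension variable absorbs all remaining arguments, so the whole application is rewritten.
Giving:  d(comb(c, c, c, c, d(l, c, l), d(l, c, l), j, j), comb(c, h(l, j), j), comb(d(l, c, c), h(l, j), j, j, j, j, l))

Answer: d(comb(c, c, c, c, d(l, c, l), d(l, c, l), j, j), comb(c, h(l, j), j), comb(d(l, c, c), h(l, j), j, j, j, j, l))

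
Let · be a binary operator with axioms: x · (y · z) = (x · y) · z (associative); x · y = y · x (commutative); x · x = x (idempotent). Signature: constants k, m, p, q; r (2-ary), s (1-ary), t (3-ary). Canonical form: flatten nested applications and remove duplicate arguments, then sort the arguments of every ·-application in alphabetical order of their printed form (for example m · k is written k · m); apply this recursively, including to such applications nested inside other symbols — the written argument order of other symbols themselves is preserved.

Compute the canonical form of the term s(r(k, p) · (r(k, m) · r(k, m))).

Answer: s(r(k, m) · r(k, p))

Derivation:
Work inside:  r(k, p) · (r(k, m) · r(k, m))
Flatten:  r(k, p) · r(k, m) · r(k, m)
Deduplicate:  drop duplicate r(k, m)
Sort:  r(k, m) · r(k, p)
Put back:  s(r(k, m) · r(k, p))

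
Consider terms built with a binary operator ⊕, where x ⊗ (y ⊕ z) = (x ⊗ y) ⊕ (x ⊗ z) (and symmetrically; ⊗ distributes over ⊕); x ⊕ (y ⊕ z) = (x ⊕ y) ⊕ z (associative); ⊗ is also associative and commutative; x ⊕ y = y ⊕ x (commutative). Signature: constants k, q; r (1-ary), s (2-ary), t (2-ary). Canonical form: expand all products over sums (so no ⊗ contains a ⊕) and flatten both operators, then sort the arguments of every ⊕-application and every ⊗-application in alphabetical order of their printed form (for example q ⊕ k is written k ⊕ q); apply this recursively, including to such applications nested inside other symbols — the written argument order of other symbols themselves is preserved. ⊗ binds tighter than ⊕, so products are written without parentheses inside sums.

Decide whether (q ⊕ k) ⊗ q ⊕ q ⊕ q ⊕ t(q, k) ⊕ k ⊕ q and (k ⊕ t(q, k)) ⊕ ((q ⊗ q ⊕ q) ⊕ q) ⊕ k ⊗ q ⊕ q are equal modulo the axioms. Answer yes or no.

Answer: yes — both canonical forms are k ⊕ k ⊗ q ⊕ q ⊕ q ⊕ q ⊕ q ⊗ q ⊕ t(q, k)

Derivation:
Left:  (q ⊕ k) ⊗ q ⊕ q ⊕ q ⊕ t(q, k) ⊕ k ⊕ q
  Distribute:  q ⊗ q ⊕ k ⊗ q ⊕ q ⊕ q ⊕ t(q, k) ⊕ k ⊕ q
  Order the arguments:  k ⊕ k ⊗ q ⊕ q ⊕ q ⊕ q ⊕ q ⊗ q ⊕ t(q, k)
Right:  (k ⊕ t(q, k)) ⊕ ((q ⊗ q ⊕ q) ⊕ q) ⊕ k ⊗ q ⊕ q
  Un-nest:  k ⊕ t(q, k) ⊕ q ⊗ q ⊕ q ⊕ q ⊕ k ⊗ q ⊕ q
  Sort:  k ⊕ k ⊗ q ⊕ q ⊕ q ⊕ q ⊕ q ⊗ q ⊕ t(q, k)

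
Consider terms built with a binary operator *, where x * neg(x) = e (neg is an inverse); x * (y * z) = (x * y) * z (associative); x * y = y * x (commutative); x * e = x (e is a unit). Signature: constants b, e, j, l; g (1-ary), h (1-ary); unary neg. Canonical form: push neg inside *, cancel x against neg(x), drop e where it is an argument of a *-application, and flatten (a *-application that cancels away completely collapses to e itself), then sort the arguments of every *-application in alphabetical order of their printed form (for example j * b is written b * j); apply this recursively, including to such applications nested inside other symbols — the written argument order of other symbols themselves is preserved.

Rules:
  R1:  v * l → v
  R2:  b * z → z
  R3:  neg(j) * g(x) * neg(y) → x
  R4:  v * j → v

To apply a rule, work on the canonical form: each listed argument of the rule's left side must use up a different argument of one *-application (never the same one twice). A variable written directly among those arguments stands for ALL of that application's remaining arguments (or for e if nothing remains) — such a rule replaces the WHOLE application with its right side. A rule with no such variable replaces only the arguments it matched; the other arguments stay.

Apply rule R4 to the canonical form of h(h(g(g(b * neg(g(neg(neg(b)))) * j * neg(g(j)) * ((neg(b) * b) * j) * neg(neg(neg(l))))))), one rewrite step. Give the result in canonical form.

Canonical form:  h(h(g(g(b * j * j * neg(g(b)) * neg(g(j)) * neg(l)))))
Apply R4:  consuming j;  v := b * j * neg(g(b)) * neg(g(j)) * neg(l)
The variable takes the whole remainder — replace the entire application.
Result:  h(h(g(g(b * j * neg(g(b)) * neg(g(j)) * neg(l)))))

Answer: h(h(g(g(b * j * neg(g(b)) * neg(g(j)) * neg(l)))))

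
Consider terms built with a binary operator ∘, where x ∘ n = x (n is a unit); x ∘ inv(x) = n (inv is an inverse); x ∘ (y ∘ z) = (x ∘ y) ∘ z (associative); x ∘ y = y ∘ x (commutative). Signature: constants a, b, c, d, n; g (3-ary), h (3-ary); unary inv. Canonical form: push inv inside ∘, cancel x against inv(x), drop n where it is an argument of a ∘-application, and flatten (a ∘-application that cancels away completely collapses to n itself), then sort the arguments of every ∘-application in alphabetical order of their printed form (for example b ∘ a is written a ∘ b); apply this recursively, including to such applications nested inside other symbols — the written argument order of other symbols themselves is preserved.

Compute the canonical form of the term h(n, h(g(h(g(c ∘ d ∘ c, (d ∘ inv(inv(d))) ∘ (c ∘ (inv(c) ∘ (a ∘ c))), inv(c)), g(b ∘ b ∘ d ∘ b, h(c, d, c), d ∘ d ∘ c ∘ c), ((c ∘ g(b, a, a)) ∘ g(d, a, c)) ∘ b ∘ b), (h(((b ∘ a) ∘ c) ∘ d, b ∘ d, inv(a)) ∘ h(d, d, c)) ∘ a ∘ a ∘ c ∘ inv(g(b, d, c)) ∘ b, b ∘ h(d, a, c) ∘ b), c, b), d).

Answer: h(n, h(g(h(g(c ∘ c ∘ d, a ∘ c ∘ d ∘ d, inv(c)), g(b ∘ b ∘ b ∘ d, h(c, d, c), c ∘ c ∘ d ∘ d), b ∘ b ∘ c ∘ g(b, a, a) ∘ g(d, a, c)), a ∘ a ∘ b ∘ c ∘ h(a ∘ b ∘ c ∘ d, b ∘ d, inv(a)) ∘ h(d, d, c) ∘ inv(g(b, d, c)), b ∘ b ∘ h(d, a, c)), c, b), d)

Derivation:
Descend into:  (h(((b ∘ a) ∘ c) ∘ d, b ∘ d, inv(a)) ∘ h(d, d, c)) ∘ a ∘ a ∘ c ∘ inv(g(b, d, c)) ∘ b
Combine occurrences:  h(a ∘ b ∘ c ∘ d, b ∘ d, inv(a)) ∘ h(d, d, c) ∘ a ∘ a ∘ c ∘ inv(g(b, d, c)) ∘ b
Sort arguments:  a ∘ a ∘ b ∘ c ∘ h(a ∘ b ∘ c ∘ d, b ∘ d, inv(a)) ∘ h(d, d, c) ∘ inv(g(b, d, c))
Rebuild:  h(n, h(g(h(g(c ∘ c ∘ d, a ∘ c ∘ d ∘ d, inv(c)), g(b ∘ b ∘ b ∘ d, h(c, d, c), c ∘ c ∘ d ∘ d), b ∘ b ∘ c ∘ g(b, a, a) ∘ g(d, a, c)), a ∘ a ∘ b ∘ c ∘ h(a ∘ b ∘ c ∘ d, b ∘ d, inv(a)) ∘ h(d, d, c) ∘ inv(g(b, d, c)), b ∘ b ∘ h(d, a, c)), c, b), d)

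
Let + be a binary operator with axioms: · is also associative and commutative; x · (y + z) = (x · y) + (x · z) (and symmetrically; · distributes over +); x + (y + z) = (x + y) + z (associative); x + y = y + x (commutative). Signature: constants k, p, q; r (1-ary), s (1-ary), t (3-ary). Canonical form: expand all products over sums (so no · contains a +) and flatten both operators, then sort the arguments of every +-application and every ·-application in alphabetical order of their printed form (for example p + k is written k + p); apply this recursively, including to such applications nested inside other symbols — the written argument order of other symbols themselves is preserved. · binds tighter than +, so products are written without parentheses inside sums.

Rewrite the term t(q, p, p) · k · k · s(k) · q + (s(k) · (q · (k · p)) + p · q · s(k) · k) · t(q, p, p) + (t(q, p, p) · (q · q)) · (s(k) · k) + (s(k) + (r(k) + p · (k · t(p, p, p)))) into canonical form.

Distribute:  k · k · q · s(k) · t(q, p, p) + k · p · q · s(k) · t(q, p, p) + k · p · q · s(k) · t(q, p, p) + k · q · q · s(k) · t(q, p, p) + s(k) + r(k) + k · p · t(p, p, p)
Order the arguments:  k · k · q · s(k) · t(q, p, p) + k · p · q · s(k) · t(q, p, p) + k · p · q · s(k) · t(q, p, p) + k · p · t(p, p, p) + k · q · q · s(k) · t(q, p, p) + r(k) + s(k)

Answer: k · k · q · s(k) · t(q, p, p) + k · p · q · s(k) · t(q, p, p) + k · p · q · s(k) · t(q, p, p) + k · p · t(p, p, p) + k · q · q · s(k) · t(q, p, p) + r(k) + s(k)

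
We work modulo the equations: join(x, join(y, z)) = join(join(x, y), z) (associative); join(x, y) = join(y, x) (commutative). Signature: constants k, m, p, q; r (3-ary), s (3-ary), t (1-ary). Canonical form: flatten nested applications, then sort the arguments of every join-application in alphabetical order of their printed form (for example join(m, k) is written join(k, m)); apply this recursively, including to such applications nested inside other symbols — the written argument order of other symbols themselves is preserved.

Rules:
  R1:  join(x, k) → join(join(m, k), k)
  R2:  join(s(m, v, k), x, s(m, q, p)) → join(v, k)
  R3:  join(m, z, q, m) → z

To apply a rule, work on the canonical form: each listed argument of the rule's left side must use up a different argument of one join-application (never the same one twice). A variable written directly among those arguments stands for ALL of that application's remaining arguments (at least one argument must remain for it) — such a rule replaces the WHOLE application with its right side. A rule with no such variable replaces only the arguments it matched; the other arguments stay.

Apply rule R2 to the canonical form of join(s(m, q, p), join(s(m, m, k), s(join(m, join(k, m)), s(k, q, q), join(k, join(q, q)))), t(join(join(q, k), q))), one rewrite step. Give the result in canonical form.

Canonical form:  join(s(join(k, m, m), s(k, q, q), join(k, q, q)), s(m, m, k), s(m, q, p), t(join(k, q, q)))
Apply R2:  consuming s(m, m, k), s(m, q, p);  v := m, x := join(s(join(k, m, m), s(k, q, q), join(k, q, q)), t(join(k, q, q)))
Every leftover argument binds to the variable; the entire application is replaced.
New term:  join(k, m)

Answer: join(k, m)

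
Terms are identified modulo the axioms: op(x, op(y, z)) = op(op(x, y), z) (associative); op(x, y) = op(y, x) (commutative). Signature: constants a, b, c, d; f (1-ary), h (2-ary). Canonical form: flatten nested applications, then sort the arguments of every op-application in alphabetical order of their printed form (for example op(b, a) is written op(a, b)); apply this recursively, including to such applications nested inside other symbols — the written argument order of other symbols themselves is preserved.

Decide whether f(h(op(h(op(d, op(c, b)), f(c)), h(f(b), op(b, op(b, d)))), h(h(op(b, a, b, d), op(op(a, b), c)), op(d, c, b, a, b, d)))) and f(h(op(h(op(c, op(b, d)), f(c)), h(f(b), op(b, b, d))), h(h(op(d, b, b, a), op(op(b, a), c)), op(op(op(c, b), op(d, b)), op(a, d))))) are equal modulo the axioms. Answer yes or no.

Left:  f(h(op(h(op(d, op(c, b)), f(c)), h(f(b), op(b, op(b, d)))), h(h(op(b, a, b, d), op(op(a, b), c)), op(d, c, b, a, b, d))))
  Work inside:  op(h(op(d, op(c, b)), f(c)), h(f(b), op(b, op(b, d))))
  Canonicalize subterm:  h(op(d, op(c, b)), f(c))  →  h(op(b, c, d), f(c))
  Simplify inside:  h(f(b), op(b, op(b, d)))  →  h(f(b), op(b, b, d))
  Sort arguments:  op(h(f(b), op(b, b, d)), h(op(b, c, d), f(c)))
  Put back:  f(h(op(h(f(b), op(b, b, d)), h(op(b, c, d), f(c))), h(h(op(a, b, b, d), op(a, b, c)), op(a, b, b, c, d, d))))
Right:  f(h(op(h(op(c, op(b, d)), f(c)), h(f(b), op(b, b, d))), h(h(op(d, b, b, a), op(op(b, a), c)), op(op(op(c, b), op(d, b)), op(a, d)))))
  Focus inside:  op(h(op(c, op(b, d)), f(c)), h(f(b), op(b, b, d)))
  Simplify inside:  h(op(c, op(b, d)), f(c))  →  h(op(b, c, d), f(c))
  Order the arguments:  op(h(f(b), op(b, b, d)), h(op(b, c, d), f(c)))
  Put back:  f(h(op(h(f(b), op(b, b, d)), h(op(b, c, d), f(c))), h(h(op(a, b, b, d), op(a, b, c)), op(a, b, b, c, d, d))))

Answer: yes — both canonical forms are f(h(op(h(f(b), op(b, b, d)), h(op(b, c, d), f(c))), h(h(op(a, b, b, d), op(a, b, c)), op(a, b, b, c, d, d))))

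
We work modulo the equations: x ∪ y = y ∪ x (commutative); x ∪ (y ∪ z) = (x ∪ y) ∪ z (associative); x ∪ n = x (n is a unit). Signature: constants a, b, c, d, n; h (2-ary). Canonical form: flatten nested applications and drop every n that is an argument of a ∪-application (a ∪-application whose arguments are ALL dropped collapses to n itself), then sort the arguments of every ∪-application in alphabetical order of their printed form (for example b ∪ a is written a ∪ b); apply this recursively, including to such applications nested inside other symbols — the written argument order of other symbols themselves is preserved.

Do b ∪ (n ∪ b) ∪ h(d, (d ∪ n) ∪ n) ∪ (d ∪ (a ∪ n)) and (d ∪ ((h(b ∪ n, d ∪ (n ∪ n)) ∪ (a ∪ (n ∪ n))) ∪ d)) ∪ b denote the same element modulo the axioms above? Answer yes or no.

Left:  b ∪ (n ∪ b) ∪ h(d, (d ∪ n) ∪ n) ∪ (d ∪ (a ∪ n))
  Merge nested applications:  b ∪ n ∪ b ∪ h(d, (d ∪ n) ∪ n) ∪ d ∪ a ∪ n
  Inside:  h(d, (d ∪ n) ∪ n)  →  h(d, d)
  Unit:  drop n (×2)
  Order the arguments:  a ∪ b ∪ b ∪ d ∪ h(d, d)
Right:  (d ∪ ((h(b ∪ n, d ∪ (n ∪ n)) ∪ (a ∪ (n ∪ n))) ∪ d)) ∪ b
  Un-nest:  d ∪ h(b ∪ n, d ∪ (n ∪ n)) ∪ a ∪ n ∪ n ∪ d ∪ b
  Simplify inside:  h(b ∪ n, d ∪ (n ∪ n))  →  h(b, d)
  Drop the unit:  drop n (×2)
  Sort arguments:  a ∪ b ∪ d ∪ d ∪ h(b, d)

Answer: no — a ∪ b ∪ b ∪ d ∪ h(d, d) vs a ∪ b ∪ d ∪ d ∪ h(b, d)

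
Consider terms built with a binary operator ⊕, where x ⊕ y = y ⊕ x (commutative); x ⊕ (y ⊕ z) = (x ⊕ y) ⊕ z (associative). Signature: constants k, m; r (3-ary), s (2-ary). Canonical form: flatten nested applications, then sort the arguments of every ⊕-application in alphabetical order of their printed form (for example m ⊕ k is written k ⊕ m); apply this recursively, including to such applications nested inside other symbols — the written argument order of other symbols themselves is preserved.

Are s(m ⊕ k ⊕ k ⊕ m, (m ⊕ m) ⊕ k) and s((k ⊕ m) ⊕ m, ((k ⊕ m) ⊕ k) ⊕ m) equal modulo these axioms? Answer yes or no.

Left:  s(m ⊕ k ⊕ k ⊕ m, (m ⊕ m) ⊕ k)
  Work inside:  (m ⊕ m) ⊕ k
  Flatten:  m ⊕ m ⊕ k
  Sort:  k ⊕ m ⊕ m
  Put back:  s(k ⊕ k ⊕ m ⊕ m, k ⊕ m ⊕ m)
Right:  s((k ⊕ m) ⊕ m, ((k ⊕ m) ⊕ k) ⊕ m)
  Work inside:  ((k ⊕ m) ⊕ k) ⊕ m
  Flatten:  k ⊕ m ⊕ k ⊕ m
  Sort:  k ⊕ k ⊕ m ⊕ m
  Reassemble:  s(k ⊕ m ⊕ m, k ⊕ k ⊕ m ⊕ m)

Answer: no — s(k ⊕ k ⊕ m ⊕ m, k ⊕ m ⊕ m) vs s(k ⊕ m ⊕ m, k ⊕ k ⊕ m ⊕ m)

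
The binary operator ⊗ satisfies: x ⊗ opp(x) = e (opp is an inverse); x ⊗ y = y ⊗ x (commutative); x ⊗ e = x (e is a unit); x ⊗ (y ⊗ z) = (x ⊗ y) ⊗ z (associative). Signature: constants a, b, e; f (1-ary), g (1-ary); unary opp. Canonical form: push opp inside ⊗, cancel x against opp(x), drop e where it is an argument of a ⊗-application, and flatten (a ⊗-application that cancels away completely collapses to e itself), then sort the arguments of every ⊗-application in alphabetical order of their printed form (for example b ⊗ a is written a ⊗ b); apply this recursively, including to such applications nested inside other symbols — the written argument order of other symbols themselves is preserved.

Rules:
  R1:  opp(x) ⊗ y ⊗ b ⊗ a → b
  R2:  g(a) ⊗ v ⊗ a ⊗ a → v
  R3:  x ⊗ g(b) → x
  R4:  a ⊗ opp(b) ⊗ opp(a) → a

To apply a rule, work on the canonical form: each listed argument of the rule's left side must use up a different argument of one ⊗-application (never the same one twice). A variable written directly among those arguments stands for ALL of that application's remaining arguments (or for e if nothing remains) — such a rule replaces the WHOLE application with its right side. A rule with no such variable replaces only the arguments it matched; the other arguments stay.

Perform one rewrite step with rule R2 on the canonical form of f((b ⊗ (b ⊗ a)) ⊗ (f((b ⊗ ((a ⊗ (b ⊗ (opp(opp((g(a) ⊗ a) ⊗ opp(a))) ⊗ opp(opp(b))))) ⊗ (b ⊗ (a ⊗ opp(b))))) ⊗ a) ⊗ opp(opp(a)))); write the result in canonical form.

Answer: f(a ⊗ a ⊗ b ⊗ b ⊗ f(a ⊗ b ⊗ b ⊗ b))

Derivation:
Canonical form:  f(a ⊗ a ⊗ b ⊗ b ⊗ f(a ⊗ a ⊗ a ⊗ b ⊗ b ⊗ b ⊗ g(a)))
Match R2:  consume a, a, g(a);  v := a ⊗ b ⊗ b ⊗ b
The extension variable absorbs all remaining arguments, so the whole application is rewritten.
Giving:  f(a ⊗ a ⊗ b ⊗ b ⊗ f(a ⊗ b ⊗ b ⊗ b))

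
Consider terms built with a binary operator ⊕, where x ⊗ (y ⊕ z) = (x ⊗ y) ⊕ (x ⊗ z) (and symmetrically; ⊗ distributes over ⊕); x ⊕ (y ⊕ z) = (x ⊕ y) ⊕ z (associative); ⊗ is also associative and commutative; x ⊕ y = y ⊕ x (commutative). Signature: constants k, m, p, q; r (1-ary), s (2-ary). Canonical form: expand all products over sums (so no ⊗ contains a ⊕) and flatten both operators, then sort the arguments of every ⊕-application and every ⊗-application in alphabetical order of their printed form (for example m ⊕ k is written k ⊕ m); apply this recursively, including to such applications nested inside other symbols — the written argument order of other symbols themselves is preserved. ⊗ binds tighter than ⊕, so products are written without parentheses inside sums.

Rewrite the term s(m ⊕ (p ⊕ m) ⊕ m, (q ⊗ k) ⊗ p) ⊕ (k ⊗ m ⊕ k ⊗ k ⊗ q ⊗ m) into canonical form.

Answer: k ⊗ k ⊗ m ⊗ q ⊕ k ⊗ m ⊕ s(m ⊕ m ⊕ m ⊕ p, k ⊗ p ⊗ q)

Derivation:
Merge nested applications:  s(m ⊕ m ⊕ m ⊕ p, k ⊗ p ⊗ q) ⊕ k ⊗ m ⊕ k ⊗ k ⊗ m ⊗ q
Sort:  k ⊗ k ⊗ m ⊗ q ⊕ k ⊗ m ⊕ s(m ⊕ m ⊕ m ⊕ p, k ⊗ p ⊗ q)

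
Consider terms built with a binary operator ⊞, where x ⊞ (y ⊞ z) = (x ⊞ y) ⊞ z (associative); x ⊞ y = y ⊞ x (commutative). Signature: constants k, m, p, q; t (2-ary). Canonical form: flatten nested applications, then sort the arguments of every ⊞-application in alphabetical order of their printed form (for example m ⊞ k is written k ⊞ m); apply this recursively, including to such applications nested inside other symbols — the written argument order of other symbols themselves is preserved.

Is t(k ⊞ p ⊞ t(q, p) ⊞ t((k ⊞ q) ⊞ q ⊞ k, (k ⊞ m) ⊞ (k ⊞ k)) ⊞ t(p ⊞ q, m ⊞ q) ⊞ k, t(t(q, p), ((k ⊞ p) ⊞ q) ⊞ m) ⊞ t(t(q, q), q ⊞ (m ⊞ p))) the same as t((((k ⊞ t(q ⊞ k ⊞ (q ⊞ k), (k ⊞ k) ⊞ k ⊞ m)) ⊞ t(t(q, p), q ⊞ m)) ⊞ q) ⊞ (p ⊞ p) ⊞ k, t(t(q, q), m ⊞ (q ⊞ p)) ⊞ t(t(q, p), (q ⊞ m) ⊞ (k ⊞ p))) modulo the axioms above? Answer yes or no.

Left:  t(k ⊞ p ⊞ t(q, p) ⊞ t((k ⊞ q) ⊞ q ⊞ k, (k ⊞ m) ⊞ (k ⊞ k)) ⊞ t(p ⊞ q, m ⊞ q) ⊞ k, t(t(q, p), ((k ⊞ p) ⊞ q) ⊞ m) ⊞ t(t(q, q), q ⊞ (m ⊞ p)))
  Descend into:  k ⊞ p ⊞ t(q, p) ⊞ t((k ⊞ q) ⊞ q ⊞ k, (k ⊞ m) ⊞ (k ⊞ k)) ⊞ t(p ⊞ q, m ⊞ q) ⊞ k
  Inside:  t((k ⊞ q) ⊞ q ⊞ k, (k ⊞ m) ⊞ (k ⊞ k))  →  t(k ⊞ k ⊞ q ⊞ q, k ⊞ k ⊞ k ⊞ m)
  Sort arguments:  k ⊞ k ⊞ p ⊞ t(k ⊞ k ⊞ q ⊞ q, k ⊞ k ⊞ k ⊞ m) ⊞ t(p ⊞ q, m ⊞ q) ⊞ t(q, p)
  Rebuild:  t(k ⊞ k ⊞ p ⊞ t(k ⊞ k ⊞ q ⊞ q, k ⊞ k ⊞ k ⊞ m) ⊞ t(p ⊞ q, m ⊞ q) ⊞ t(q, p), t(t(q, p), k ⊞ m ⊞ p ⊞ q) ⊞ t(t(q, q), m ⊞ p ⊞ q))
Right:  t((((k ⊞ t(q ⊞ k ⊞ (q ⊞ k), (k ⊞ k) ⊞ k ⊞ m)) ⊞ t(t(q, p), q ⊞ m)) ⊞ q) ⊞ (p ⊞ p) ⊞ k, t(t(q, q), m ⊞ (q ⊞ p)) ⊞ t(t(q, p), (q ⊞ m) ⊞ (k ⊞ p)))
  Work inside:  (((k ⊞ t(q ⊞ k ⊞ (q ⊞ k), (k ⊞ k) ⊞ k ⊞ m)) ⊞ t(t(q, p), q ⊞ m)) ⊞ q) ⊞ (p ⊞ p) ⊞ k
  Merge nested applications:  k ⊞ t(q ⊞ k ⊞ (q ⊞ k), (k ⊞ k) ⊞ k ⊞ m) ⊞ t(t(q, p), q ⊞ m) ⊞ q ⊞ p ⊞ p ⊞ k
  Canonicalize subterm:  t(q ⊞ k ⊞ (q ⊞ k), (k ⊞ k) ⊞ k ⊞ m)  →  t(k ⊞ k ⊞ q ⊞ q, k ⊞ k ⊞ k ⊞ m)
  Simplify inside:  t(t(q, p), q ⊞ m)  →  t(t(q, p), m ⊞ q)
  Sort:  k ⊞ k ⊞ p ⊞ p ⊞ q ⊞ t(k ⊞ k ⊞ q ⊞ q, k ⊞ k ⊞ k ⊞ m) ⊞ t(t(q, p), m ⊞ q)
  Put back:  t(k ⊞ k ⊞ p ⊞ p ⊞ q ⊞ t(k ⊞ k ⊞ q ⊞ q, k ⊞ k ⊞ k ⊞ m) ⊞ t(t(q, p), m ⊞ q), t(t(q, p), k ⊞ m ⊞ p ⊞ q) ⊞ t(t(q, q), m ⊞ p ⊞ q))

Answer: no — t(k ⊞ k ⊞ p ⊞ t(k ⊞ k ⊞ q ⊞ q, k ⊞ k ⊞ k ⊞ m) ⊞ t(p ⊞ q, m ⊞ q) ⊞ t(q, p), t(t(q, p), k ⊞ m ⊞ p ⊞ q) ⊞ t(t(q, q), m ⊞ p ⊞ q)) vs t(k ⊞ k ⊞ p ⊞ p ⊞ q ⊞ t(k ⊞ k ⊞ q ⊞ q, k ⊞ k ⊞ k ⊞ m) ⊞ t(t(q, p), m ⊞ q), t(t(q, p), k ⊞ m ⊞ p ⊞ q) ⊞ t(t(q, q), m ⊞ p ⊞ q))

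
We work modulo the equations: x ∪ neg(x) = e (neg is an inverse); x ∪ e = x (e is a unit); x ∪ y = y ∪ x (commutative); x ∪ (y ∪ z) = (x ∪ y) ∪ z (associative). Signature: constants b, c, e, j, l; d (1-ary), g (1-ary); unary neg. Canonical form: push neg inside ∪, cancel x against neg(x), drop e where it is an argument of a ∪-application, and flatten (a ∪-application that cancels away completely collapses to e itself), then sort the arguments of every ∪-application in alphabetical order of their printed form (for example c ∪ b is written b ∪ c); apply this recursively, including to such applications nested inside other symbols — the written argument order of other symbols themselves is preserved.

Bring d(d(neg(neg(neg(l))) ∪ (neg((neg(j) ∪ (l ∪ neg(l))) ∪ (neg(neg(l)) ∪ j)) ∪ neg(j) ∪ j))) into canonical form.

Focus inside:  neg(neg(neg(l))) ∪ (neg((neg(j) ∪ (l ∪ neg(l))) ∪ (neg(neg(l)) ∪ j)) ∪ neg(j) ∪ j)
Push neg inside:  distribute neg over ∪ and collapse double neg
Cancel:  j cancels
Collect:  neg(l) ∪ neg(l)
Reassemble:  d(d(neg(l) ∪ neg(l)))

Answer: d(d(neg(l) ∪ neg(l)))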